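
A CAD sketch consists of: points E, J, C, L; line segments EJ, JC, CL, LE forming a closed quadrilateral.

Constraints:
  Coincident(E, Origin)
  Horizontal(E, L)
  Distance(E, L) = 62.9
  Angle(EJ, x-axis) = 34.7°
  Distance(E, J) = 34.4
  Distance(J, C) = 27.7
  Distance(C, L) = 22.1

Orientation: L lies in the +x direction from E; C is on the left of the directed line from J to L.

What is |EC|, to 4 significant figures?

59.75

Checks: E = (0.00, 0.00) ✓; |JC| = 27.70 ✓; |CL| = 22.10 ✓.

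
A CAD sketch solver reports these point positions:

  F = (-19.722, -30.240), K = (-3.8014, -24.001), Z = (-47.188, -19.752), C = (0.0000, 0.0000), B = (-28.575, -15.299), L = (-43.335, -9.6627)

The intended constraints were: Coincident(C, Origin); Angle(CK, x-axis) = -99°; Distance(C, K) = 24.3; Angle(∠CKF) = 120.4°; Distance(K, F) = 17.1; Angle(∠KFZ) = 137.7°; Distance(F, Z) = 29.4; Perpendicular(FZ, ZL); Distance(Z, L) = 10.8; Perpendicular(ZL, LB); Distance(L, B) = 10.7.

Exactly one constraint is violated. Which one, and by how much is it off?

Distance(L, B) = 10.7 — off by 5.10.

C = (0.00, 0.00) ✓; CK at -99.00° ✓; |CK| = 24.30 ✓; ∠CKF = 120.4° ✓; |KF| = 17.10 ✓; ∠KFZ = 137.7° ✓; |FZ| = 29.40 ✓; ∠(FZ, ZL) = 90.00° ✓; |ZL| = 10.80 ✓; ∠(ZL, LB) = 90.00° ✓; |LB| = 15.80 ✗.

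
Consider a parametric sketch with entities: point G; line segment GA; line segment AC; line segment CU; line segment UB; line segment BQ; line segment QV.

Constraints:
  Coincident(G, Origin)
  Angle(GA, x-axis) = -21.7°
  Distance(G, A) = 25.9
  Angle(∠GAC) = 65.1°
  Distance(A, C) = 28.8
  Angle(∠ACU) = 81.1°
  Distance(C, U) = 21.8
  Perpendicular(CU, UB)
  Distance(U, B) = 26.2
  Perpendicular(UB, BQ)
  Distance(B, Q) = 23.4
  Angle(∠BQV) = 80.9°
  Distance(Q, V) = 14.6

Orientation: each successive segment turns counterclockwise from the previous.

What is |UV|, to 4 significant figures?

24.16

G is at the origin; GA runs at -21.7° with length 25.9, so A = (24.06, -9.576). ∠GAC = 65.1° gives AC at 93.20° from the x-axis; with |AC| = 28.8, C = (22.46, 19.18). ∠ACU = 81.1° gives CU at -167.9° from the x-axis; with |CU| = 21.8, U = (1.141, 14.61). CU ⟂ UB, so UB runs at -77.90°; with |UB| = 26.2, B = (6.633, -11.01). UB ⟂ BQ, so BQ runs at 12.10°; with |BQ| = 23.4, Q = (29.51, -6.104). ∠BQV = 80.9° gives QV at 111.2° from the x-axis; with |QV| = 14.6, V = (24.23, 7.508). Then |UV| = |V − U| = 24.16.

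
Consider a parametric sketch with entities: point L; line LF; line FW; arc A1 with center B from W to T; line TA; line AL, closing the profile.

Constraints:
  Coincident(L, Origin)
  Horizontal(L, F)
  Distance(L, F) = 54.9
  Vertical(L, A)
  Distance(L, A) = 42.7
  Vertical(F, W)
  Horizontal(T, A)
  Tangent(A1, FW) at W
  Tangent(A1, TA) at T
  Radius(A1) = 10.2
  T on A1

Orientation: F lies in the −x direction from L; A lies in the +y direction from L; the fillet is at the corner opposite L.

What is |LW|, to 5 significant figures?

63.799

L is at the origin; LF is horizontal with |LF| = 54.9 and F on the −x side, so F = (-54.900, 0.0000). L and A share the same x with |LA| = 42.7 and A on the +y side, so A = (0.0000, 42.700). The virtual corner opposite L is at (-54.900, 42.700). A1 meets FW tangentially, so BW is at right angles to FW and the tangent condition forces BT to be normal to TA, with radius 10.2, so the center B sits 10.2 in from both sides at B = (-44.700, 32.500). That places the tangent points at W = (-54.900, 32.500) on FW and T = (-44.700, 42.700) on TA. Then |LW| = |W − L| = 63.799.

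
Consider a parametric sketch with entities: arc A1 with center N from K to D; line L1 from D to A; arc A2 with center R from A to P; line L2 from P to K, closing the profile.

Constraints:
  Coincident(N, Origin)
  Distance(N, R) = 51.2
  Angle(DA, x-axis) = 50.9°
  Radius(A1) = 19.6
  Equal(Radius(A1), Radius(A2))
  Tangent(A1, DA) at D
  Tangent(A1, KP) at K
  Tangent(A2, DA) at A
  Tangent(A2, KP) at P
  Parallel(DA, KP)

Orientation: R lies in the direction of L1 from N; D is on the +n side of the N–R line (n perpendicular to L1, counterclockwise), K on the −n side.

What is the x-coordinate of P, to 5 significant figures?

47.501

The slot axis is L1's direction at 50.9°, so u = (cos 50.9°, sin 50.9°) = (0.63068, 0.77605) and n = (−sin 50.9°, cos 50.9°) = (-0.77605, 0.63068). N is at the origin and R lies 51.2 along u from N, so R = 51.2·u = (32.291, 39.734). Tangency of A1 to both parallel lines with radius 19.6 puts D and K at N ± 19.6·n: D = (-15.211, 12.361), K = (15.211, -12.361). Equal radii place A and P the same way about R: A = R + 19.6·n = (17.080, 52.095), P = R − 19.6·n = (47.501, 27.372). So P.x = 47.501.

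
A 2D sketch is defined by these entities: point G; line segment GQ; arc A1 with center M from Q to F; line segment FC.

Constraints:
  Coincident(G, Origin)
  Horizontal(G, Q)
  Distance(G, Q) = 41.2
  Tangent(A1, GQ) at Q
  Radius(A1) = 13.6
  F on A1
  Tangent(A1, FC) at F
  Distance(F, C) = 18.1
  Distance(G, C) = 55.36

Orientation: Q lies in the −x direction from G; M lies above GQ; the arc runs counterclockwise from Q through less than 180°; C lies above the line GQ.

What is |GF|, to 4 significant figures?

37.71

G is at the origin; GQ is horizontal with |GQ| = 41.2 and Q on the −x side, so Q = (-41.20, 0.000). A1 meets GQ tangentially, so MQ is at right angles to GQ, so M = Q + (0, 13.6) = (-41.20, 13.60). Since MF ⟂ FC (tangency), |MC| = √(13.6² + 18.1²) = 22.64 regardless of where F sits on A1. So C lies on both circle(G, 55.36) and circle(M, 22.64); the above-GQ intersection is C = (-41.86, 36.23). F is the foot of the tangent from C: F = (-30.57, 22.08).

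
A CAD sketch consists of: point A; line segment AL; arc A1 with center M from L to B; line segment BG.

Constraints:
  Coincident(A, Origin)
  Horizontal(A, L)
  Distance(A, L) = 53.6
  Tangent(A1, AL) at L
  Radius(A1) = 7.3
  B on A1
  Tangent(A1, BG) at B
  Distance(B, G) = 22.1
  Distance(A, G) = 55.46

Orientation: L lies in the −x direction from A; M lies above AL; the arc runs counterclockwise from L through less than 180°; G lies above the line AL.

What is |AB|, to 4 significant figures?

46.91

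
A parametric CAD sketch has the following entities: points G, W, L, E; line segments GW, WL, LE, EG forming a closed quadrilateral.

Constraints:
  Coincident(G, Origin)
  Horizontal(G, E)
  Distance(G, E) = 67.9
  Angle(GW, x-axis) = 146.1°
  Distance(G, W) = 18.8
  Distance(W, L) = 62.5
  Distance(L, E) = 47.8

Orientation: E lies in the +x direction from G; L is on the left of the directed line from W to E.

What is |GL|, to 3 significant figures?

55.8

G is at the origin; G and E share the same y with |GE| = 67.9 and E in +x, so E = (67.9, 0). GW runs at 146.1° with |GW| = 18.8, so W = (-15.6, 10.5). L is determined by |WL| = 62.5 and |LE| = 47.8 together: it lies at the intersection of circle(W, 62.5) and circle(E, 47.8). With |WE| = 84.2, the foot of the radical line on WE is 51.7 from W and the perpendicular offset is √(62.5² − 51.7²) = 35.1. Taking the left-of-WE solution: L = (40.1, 38.9).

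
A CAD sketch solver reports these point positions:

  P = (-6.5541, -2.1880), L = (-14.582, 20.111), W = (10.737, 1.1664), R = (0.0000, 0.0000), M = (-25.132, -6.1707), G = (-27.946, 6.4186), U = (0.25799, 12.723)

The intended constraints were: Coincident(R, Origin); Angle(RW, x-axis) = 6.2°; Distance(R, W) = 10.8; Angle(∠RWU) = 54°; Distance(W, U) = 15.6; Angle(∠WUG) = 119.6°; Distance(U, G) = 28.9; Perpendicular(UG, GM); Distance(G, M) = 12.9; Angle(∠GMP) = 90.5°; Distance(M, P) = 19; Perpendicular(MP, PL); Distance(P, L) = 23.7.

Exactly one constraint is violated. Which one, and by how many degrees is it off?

Perpendicular(MP, PL) — off by 7.70°.

R = (0.00, 0.00) ✓; RW at 6.200° ✓; |RW| = 10.80 ✓; ∠RWU = 54.00° ✓; |WU| = 15.60 ✓; ∠WUG = 119.6° ✓; |UG| = 28.90 ✓; ∠(UG, GM) = 90.00° ✓; |GM| = 12.90 ✓; ∠GMP = 90.50° ✓; |MP| = 19.00 ✓; ∠(MP, PL) = 97.70° ✗; |PL| = 23.70 ✓.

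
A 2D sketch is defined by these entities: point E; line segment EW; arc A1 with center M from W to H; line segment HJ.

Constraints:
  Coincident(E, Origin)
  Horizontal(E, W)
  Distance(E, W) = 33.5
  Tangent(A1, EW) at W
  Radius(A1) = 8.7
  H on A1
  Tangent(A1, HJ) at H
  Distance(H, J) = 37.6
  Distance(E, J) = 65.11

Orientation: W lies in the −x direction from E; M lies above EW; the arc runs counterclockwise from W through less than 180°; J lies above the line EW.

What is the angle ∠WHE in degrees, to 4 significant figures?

90.72°

E is at the origin; EW is horizontal with |EW| = 33.5 and W on the −x side, so W = (-33.50, 0.000). A1 meets EW tangentially, so MW is at right angles to EW, so M = W + (0, 8.7) = (-33.50, 8.700). Since MH ⟂ HJ (tangency), |MJ| = √(8.7² + 37.6²) = 38.59 regardless of where H sits on A1. So J lies on both circle(E, 65.11) and circle(M, 38.59); the above-EW intersection is J = (-47.30, 44.74). H is the foot of the tangent from J: H = (-26.29, 13.56).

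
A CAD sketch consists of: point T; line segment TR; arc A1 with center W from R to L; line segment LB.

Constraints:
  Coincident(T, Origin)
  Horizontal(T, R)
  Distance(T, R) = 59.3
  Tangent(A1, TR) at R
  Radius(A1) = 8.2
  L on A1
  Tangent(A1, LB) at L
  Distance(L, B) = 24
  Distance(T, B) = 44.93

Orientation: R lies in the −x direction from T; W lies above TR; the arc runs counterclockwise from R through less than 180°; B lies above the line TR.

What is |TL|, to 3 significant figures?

52.7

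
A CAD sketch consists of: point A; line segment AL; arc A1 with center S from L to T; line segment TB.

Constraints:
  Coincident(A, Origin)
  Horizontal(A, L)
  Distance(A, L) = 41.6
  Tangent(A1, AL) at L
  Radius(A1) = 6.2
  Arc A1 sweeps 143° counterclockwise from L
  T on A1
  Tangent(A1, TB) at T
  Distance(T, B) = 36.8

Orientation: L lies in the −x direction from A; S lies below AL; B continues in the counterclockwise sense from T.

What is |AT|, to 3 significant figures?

46.7

A1 meets AL tangentially, so SL is at right angles to AL, so S = L + (0, -6.2) = (-41.6, -6.20). On A1, L sits at bearing 90° from S; a 143° counterclockwise sweep puts T at bearing 233°, so T = S + 6.2·(cos 233°, sin 233°) = (-45.3, -11.2). Then |AT| = |T − A| = 46.7.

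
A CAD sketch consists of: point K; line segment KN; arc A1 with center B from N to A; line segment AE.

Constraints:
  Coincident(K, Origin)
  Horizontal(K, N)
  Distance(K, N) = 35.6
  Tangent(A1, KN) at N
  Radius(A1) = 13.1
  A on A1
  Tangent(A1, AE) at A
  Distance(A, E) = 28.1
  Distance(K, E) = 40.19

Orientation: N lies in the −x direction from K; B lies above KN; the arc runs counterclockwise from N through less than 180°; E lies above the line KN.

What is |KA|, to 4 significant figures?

24.93

Checks: ∠(BN, NK) = 90.00° ✓; |BN| = 13.10 ✓; |BA| = 13.10 ✓; ∠(BA, AE) = 90.00° ✓; |AE| = 28.10 ✓; |KE| = 40.19 ✓.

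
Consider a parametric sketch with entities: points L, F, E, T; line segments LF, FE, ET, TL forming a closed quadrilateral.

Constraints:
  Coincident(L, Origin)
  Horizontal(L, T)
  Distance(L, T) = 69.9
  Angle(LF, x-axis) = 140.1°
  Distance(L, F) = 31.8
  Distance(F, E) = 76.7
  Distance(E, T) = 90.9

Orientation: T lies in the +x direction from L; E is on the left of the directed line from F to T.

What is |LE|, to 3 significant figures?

82.9

Checks: |FE| = 76.70 ✓; |ET| = 90.90 ✓.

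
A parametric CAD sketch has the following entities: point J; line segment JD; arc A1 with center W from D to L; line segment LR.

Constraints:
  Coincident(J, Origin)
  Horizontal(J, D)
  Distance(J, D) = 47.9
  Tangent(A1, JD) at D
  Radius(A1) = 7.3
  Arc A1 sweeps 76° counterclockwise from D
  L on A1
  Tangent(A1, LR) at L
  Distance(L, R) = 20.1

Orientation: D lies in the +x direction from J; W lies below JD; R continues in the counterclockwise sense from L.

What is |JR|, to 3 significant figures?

43.8

J is at the origin; J and D share the same y with |JD| = 47.9 and D on the +x side, so D = (47.9, 0.00). Since A1 is tangent to JD there, WD ⟂ JD, so W = D + (0, -7.3) = (47.9, -7.30). On A1, D sits at bearing 90° from W; a 76° counterclockwise sweep puts L at bearing 166°, so L = W + 7.3·(cos 166°, sin 166°) = (40.8, -5.53). Since A1 is tangent to LR there, WL ⟂ LR, so LR runs along (−sin 166°, cos 166°); with |LR| = 20.1, R = (36.0, -25.0). Then |JR| = |R − J| = 43.8.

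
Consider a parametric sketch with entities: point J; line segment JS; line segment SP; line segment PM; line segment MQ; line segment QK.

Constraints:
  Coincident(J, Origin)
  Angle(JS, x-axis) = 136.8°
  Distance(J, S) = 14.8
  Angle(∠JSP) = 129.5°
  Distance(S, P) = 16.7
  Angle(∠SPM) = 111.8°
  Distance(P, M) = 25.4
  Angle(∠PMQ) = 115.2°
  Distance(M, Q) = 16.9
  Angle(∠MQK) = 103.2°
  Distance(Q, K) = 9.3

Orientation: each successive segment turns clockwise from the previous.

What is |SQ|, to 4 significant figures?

38.80

J is at the origin; JS runs at 136.8° with length 14.8, so S = (-10.79, 10.13). ∠JSP = 129.5° gives SP at 86.30° from the x-axis; with |SP| = 16.7, P = (-9.711, 26.80). ∠SPM = 111.8° gives PM at 18.10° from the x-axis; with |PM| = 25.4, M = (14.43, 34.69). ∠PMQ = 115.2° gives MQ at -46.70° from the x-axis; with |MQ| = 16.9, Q = (26.02, 22.39). Then |SQ| = |Q − S| = 38.80.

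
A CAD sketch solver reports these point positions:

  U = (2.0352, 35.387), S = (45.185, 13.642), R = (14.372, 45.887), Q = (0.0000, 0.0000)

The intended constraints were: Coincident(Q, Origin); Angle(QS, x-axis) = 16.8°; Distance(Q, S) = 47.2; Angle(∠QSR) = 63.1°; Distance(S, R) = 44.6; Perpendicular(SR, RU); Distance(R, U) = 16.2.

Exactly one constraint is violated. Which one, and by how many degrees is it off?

Perpendicular(SR, RU) — off by 3.30°.

Q = (0.00, 0.00) ✓; QS at 16.80° ✓; |QS| = 47.20 ✓; ∠QSR = 63.10° ✓; |SR| = 44.60 ✓; ∠(SR, RU) = 86.70° ✗; |RU| = 16.20 ✓.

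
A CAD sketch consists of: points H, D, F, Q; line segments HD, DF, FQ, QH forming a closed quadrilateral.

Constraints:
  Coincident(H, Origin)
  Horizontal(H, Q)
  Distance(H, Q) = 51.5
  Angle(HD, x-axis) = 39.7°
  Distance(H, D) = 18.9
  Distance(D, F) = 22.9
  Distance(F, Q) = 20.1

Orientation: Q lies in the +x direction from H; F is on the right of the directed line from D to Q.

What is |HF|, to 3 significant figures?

31.8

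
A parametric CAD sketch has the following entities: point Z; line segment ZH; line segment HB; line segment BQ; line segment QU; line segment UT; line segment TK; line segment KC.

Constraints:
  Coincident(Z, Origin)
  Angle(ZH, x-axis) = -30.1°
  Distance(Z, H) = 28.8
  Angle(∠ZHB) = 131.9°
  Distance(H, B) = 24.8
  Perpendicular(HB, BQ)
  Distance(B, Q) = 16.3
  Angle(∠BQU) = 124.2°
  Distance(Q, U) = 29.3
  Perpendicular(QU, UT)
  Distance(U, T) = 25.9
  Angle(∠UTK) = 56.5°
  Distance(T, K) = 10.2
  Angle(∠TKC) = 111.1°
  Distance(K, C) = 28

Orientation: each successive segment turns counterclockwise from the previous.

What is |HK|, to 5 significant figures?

11.846

The perpendicularity gives UT at right angles to QU, so UT runs at -106.20°; with |UT| = 25.9, T = (8.1031, -7.9748). ∠UTK = 56.5° gives TK at 17.300° from the x-axis; with |TK| = 10.2, K = (17.842, -4.9416). Then |HK| = |K − H| = 11.846.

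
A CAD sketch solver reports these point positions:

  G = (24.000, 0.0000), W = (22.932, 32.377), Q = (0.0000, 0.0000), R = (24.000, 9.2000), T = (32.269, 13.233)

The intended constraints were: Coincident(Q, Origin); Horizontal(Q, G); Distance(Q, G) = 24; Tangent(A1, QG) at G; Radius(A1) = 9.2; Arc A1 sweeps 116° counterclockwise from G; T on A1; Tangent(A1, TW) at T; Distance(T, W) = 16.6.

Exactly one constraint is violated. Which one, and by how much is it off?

Distance(T, W) = 16.6 — off by 4.70.

Q = (0.00, 0.00) ✓; Q.y = 0.00, G.y = 0.00 ✓; |QG| = 24.00 ✓; ∠(RG, GQ) = 90.00° ✓; |RG| = 9.200 ✓; bearing(R→T) − bearing(R→G) = 116.0° ✓; |RT| = 9.200 ✓; ∠(RT, TW) = 90.00° ✓; |TW| = 21.30 ✗.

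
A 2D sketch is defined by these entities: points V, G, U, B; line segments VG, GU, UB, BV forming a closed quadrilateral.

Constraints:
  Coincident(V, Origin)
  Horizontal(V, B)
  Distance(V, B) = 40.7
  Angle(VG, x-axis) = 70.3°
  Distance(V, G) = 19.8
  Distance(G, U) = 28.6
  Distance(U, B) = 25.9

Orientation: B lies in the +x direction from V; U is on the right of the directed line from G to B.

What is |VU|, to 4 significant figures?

18.20

V is at the origin; V and B share the same y with |VB| = 40.7 and B in +x, so B = (40.7, 0). VG runs at 70.3° with |VG| = 19.8, so G = (6.674, 18.64). U is determined by |GU| = 28.6 and |UB| = 25.9 together: it lies at the intersection of circle(G, 28.6) and circle(B, 25.9). With |GB| = 38.80, the foot of the radical line on GB is 21.30 from G and the perpendicular offset is √(28.6² − 21.30²) = 19.09. Taking the right-of-GB solution: U = (16.18, -8.334).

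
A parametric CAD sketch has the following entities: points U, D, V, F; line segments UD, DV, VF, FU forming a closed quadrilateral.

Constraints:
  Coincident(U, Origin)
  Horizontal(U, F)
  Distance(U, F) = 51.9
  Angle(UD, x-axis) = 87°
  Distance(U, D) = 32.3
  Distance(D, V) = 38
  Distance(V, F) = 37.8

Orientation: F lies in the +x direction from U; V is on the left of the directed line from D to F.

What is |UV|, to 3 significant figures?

53.3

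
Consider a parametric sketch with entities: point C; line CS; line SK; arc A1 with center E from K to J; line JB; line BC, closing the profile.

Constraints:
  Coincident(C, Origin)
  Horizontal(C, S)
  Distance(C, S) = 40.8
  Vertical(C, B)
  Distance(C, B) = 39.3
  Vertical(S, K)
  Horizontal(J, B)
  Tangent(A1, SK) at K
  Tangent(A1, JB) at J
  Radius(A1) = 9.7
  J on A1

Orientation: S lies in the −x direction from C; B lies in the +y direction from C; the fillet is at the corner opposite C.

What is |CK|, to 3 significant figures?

50.4

The virtual corner opposite C is at (-40.8, 39.3). Tangency of A1 to SK means the radius EK is perpendicular to SK and A1 meets JB tangentially, so EJ is at right angles to JB, with radius 9.7, so the center E sits 9.7 in from both sides at E = (-31.1, 29.6). That places the tangent points at K = (-40.8, 29.6) on SK and J = (-31.1, 39.3) on JB. Then |CK| = |K − C| = 50.4.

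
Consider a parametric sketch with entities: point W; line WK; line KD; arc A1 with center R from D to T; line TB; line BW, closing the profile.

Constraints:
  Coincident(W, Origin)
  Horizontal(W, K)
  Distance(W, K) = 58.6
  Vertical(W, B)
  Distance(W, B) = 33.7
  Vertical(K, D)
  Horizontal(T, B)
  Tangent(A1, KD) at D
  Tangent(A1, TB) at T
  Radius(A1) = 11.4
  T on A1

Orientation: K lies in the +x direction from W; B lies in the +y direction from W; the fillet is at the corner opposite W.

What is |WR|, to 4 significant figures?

52.20

W is at the origin; WK is horizontal with |WK| = 58.6 and K on the +x side, so K = (58.60, 0.000). W and B share the same x with |WB| = 33.7 and B on the +y side, so B = (0.000, 33.70). The virtual corner opposite W is at (58.60, 33.70). The tangent condition forces RD to be normal to KD and since A1 is tangent to TB there, RT ⟂ TB, with radius 11.4, so the center R sits 11.4 in from both sides at R = (47.20, 22.30). Then |WR| = |R − W| = 52.20.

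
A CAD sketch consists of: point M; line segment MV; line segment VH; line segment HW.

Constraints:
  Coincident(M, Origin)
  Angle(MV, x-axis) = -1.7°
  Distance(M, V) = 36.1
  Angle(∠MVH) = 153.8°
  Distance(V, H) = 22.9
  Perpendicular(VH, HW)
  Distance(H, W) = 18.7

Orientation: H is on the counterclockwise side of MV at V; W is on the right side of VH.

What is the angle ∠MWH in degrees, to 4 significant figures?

57.93°

M is at the origin; MV runs at -1.7° with length 36.1, so V = 36.1·(cos -1.7°, sin -1.7°) = (36.08, -1.071). ∠MVH = 153.8°, so VH runs at -1.7° + (180° − 153.8°) = 24.50° from the x-axis; with |VH| = 22.9, H = V + 22.9·(cos 24.50°, sin 24.50°) = (56.92, 8.426). VH is perpendicular to HW; with |HW| = 18.7 on the right of VH, W = H + 18.7·(0.4147, -0.9100) = (64.68, -8.591). Then cos ∠MWH = WM·WH / (|WM||WH|), giving 57.93°.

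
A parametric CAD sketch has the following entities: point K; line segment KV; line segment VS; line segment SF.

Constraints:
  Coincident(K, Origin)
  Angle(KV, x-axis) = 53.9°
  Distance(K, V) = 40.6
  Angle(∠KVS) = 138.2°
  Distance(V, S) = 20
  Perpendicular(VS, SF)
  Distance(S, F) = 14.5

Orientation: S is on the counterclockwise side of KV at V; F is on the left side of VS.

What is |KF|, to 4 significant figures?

51.81

∠KVS = 138.2°, so VS runs at 53.9° + (180° − 138.2°) = 95.70° from the x-axis; with |VS| = 20.0, S = V + 20.0·(cos 95.70°, sin 95.70°) = (21.93, 52.71). VS ⟂ SF; with |SF| = 14.5 on the left of VS, F = S + 14.5·(-0.9951, -0.09932) = (7.507, 51.27). Then |KF| = |F − K| = 51.81.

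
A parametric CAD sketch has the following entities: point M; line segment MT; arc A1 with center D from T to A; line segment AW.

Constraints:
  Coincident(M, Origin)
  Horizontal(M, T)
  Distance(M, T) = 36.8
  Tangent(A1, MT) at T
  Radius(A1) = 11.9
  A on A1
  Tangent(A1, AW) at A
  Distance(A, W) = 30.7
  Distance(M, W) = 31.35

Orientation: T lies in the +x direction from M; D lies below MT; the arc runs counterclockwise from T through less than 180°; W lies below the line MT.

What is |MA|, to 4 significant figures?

27.57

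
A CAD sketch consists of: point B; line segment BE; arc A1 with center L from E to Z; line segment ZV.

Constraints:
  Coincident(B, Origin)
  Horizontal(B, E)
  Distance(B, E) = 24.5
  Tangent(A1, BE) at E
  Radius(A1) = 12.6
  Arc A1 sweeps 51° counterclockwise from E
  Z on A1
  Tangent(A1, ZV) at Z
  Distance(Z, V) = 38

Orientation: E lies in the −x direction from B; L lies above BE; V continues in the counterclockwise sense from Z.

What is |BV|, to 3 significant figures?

35.4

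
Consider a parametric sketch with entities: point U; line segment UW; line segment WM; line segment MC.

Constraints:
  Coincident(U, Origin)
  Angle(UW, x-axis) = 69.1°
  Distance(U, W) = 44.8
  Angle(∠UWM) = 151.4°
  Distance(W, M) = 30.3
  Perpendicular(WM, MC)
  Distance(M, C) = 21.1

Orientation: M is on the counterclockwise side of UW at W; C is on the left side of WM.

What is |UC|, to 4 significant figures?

69.63

U is at the origin; UW runs at 69.1° with length 44.8, so W = 44.8·(cos 69.1°, sin 69.1°) = (15.98, 41.85). ∠UWM = 151.4°, so WM runs at 69.1° + (180° − 151.4°) = 97.70° from the x-axis; with |WM| = 30.3, M = W + 30.3·(cos 97.70°, sin 97.70°) = (11.92, 71.88). The perpendicularity gives MC at right angles to WM; with |MC| = 21.1 on the left of WM, C = M + 21.1·(-0.9910, -0.1340) = (-8.988, 69.05). Then |UC| = |C − U| = 69.63.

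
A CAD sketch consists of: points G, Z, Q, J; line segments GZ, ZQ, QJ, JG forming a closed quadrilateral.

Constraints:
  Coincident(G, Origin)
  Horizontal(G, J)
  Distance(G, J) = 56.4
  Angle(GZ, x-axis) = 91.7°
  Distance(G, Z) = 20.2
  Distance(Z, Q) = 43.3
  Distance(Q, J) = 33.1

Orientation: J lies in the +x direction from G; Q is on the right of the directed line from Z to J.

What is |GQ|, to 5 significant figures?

29.668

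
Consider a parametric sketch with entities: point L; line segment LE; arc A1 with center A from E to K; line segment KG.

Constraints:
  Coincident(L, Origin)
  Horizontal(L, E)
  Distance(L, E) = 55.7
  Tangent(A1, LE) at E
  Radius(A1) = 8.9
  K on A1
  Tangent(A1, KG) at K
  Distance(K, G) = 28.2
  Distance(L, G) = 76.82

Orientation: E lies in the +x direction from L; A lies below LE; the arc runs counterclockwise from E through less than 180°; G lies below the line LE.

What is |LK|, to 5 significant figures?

51.287

L is at the origin; L and E share the same y with |LE| = 55.7 and E on the +x side, so E = (55.700, 0.0000). A1 meets LE tangentially, so AE is at right angles to LE, so A = E + (0, -8.9) = (55.700, -8.9000). Since AK ⟂ KG (tangency), |AG| = √(8.9² + 28.2²) = 29.571 regardless of where K sits on A1. So G lies on both circle(L, 76.82) and circle(A, 29.571); the below-LE intersection is G = (67.964, -35.808). K is the foot of the tangent from G: K = (49.088, -14.857).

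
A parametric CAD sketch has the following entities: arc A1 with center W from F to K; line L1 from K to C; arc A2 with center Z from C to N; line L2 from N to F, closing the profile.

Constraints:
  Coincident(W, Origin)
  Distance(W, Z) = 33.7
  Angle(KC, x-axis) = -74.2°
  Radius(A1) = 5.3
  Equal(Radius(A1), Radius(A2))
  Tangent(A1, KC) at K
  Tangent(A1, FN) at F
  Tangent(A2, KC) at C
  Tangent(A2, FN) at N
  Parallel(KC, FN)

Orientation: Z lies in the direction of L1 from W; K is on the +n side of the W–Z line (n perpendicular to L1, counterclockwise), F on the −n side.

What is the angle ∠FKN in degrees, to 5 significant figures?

72.540°

Tangency of A1 to both parallel lines with radius 5.3 puts K and F at W ± 5.3·n: K = (5.0998, 1.4431), F = (-5.0998, -1.4431). Equal radii place C and N the same way about Z: C = Z + 5.3·n = (14.276, -30.984), N = Z − 5.3·n = (4.0761, -33.870). Then cos ∠FKN = KF·KN / (|KF||KN|), giving 72.540°.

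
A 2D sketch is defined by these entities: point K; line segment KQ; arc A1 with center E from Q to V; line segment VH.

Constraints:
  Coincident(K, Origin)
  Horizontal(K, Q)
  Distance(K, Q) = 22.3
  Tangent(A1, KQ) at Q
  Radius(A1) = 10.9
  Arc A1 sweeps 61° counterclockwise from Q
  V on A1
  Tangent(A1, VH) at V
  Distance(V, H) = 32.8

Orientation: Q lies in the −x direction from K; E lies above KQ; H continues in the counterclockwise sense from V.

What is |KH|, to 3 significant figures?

34.4

K is at the origin; K and Q share the same y with |KQ| = 22.3 and Q on the −x side, so Q = (-22.3, 0.00). A1 meets KQ tangentially, so EQ is at right angles to KQ, so E = Q + (0, 10.9) = (-22.3, 10.9). On A1, Q sits at bearing -90° from E; a 61° counterclockwise sweep puts V at bearing -29°, so V = E + 10.9·(cos -29°, sin -29°) = (-12.8, 5.62). Tangency of A1 to VH means the radius EV is perpendicular to VH, so VH runs along (−sin -29°, cos -29°); with |VH| = 32.8, H = (3.14, 34.3). Then |KH| = |H − K| = 34.4.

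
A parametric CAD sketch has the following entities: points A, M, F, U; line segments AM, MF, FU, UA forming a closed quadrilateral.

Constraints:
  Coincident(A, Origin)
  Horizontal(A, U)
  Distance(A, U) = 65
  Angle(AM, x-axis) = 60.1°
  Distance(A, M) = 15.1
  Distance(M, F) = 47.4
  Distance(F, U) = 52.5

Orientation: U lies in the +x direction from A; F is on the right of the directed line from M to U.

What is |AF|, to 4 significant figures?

39.21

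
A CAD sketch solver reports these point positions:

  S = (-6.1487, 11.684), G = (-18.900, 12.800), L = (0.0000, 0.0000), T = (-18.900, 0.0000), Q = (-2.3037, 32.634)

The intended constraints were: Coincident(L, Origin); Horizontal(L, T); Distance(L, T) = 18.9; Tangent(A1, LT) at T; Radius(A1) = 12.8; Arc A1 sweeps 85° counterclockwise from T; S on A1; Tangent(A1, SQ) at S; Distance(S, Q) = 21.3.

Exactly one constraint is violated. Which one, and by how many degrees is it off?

Tangent(A1, SQ) at S — off by 5.40°.

L = (0.00, 0.00) ✓; L.y = 0.00, T.y = 0.00 ✓; |LT| = 18.90 ✓; ∠(GT, TL) = 90.00° ✓; |GT| = 12.80 ✓; bearing(G→S) − bearing(G→T) = 85.00° ✓; |GS| = 12.80 ✓; ∠(GS, SQ) = 95.40° ✗; |SQ| = 21.30 ✓.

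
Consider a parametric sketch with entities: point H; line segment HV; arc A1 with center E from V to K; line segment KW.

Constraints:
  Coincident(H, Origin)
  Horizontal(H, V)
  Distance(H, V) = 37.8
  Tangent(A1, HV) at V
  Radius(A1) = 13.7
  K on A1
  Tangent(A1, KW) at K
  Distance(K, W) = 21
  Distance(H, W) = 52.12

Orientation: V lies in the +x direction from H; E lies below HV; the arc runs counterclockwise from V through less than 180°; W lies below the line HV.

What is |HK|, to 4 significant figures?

32.37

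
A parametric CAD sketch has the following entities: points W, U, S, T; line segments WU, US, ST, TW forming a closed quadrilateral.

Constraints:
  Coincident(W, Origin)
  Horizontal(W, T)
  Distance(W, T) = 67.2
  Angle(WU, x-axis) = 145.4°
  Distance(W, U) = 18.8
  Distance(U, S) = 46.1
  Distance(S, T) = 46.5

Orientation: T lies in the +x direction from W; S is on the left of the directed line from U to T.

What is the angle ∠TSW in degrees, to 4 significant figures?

105.0°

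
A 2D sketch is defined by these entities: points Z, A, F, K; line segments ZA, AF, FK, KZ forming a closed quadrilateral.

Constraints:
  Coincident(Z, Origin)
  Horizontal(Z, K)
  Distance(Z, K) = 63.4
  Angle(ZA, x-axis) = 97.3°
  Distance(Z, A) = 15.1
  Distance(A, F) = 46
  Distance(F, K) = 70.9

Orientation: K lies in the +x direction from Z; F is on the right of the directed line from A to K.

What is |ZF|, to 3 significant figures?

31.0

Checks: |AF| = 46.00 ✓; |FK| = 70.90 ✓.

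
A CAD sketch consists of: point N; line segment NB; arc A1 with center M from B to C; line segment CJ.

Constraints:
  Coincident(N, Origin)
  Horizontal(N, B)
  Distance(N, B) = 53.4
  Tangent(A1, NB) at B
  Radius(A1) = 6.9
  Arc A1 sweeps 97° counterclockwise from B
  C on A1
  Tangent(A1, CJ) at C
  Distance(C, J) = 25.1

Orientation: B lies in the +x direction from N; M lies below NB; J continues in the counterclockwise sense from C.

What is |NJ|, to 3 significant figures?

59.4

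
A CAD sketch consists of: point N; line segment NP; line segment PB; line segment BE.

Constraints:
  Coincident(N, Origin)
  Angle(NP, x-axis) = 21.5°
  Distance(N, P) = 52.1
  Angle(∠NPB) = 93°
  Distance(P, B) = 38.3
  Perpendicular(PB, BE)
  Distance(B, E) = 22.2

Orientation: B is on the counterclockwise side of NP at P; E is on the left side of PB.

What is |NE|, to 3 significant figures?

50.7

N is at the origin; NP runs at 21.5° with length 52.1, so P = 52.1·(cos 21.5°, sin 21.5°) = (48.5, 19.1). ∠NPB = 93.0°, so PB runs at 21.5° + (180° − 93.0°) = 108° from the x-axis; with |PB| = 38.3, B = P + 38.3·(cos 108°, sin 108°) = (36.3, 55.4). The perpendicularity gives BE at right angles to PB; with |BE| = 22.2 on the left of PB, E = B + 22.2·(-0.948, -0.317) = (15.3, 48.4). Then |NE| = |E − N| = 50.7.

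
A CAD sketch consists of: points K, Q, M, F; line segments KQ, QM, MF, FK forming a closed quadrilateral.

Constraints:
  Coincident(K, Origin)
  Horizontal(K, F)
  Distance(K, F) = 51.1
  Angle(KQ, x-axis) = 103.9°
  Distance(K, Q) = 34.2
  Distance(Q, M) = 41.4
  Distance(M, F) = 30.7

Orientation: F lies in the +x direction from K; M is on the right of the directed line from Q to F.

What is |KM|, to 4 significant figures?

20.89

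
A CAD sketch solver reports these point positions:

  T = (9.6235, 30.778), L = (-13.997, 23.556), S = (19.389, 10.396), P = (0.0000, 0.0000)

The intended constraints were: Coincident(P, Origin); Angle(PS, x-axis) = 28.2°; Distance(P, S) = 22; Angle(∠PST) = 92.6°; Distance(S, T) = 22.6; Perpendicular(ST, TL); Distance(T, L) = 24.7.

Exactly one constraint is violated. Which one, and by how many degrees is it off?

Perpendicular(ST, TL) — off by 8.60°.

P = (0.00, 0.00) ✓; PS at 28.20° ✓; |PS| = 22.00 ✓; ∠PST = 92.60° ✓; |ST| = 22.60 ✓; ∠(ST, TL) = 81.40° ✗; |TL| = 24.70 ✓.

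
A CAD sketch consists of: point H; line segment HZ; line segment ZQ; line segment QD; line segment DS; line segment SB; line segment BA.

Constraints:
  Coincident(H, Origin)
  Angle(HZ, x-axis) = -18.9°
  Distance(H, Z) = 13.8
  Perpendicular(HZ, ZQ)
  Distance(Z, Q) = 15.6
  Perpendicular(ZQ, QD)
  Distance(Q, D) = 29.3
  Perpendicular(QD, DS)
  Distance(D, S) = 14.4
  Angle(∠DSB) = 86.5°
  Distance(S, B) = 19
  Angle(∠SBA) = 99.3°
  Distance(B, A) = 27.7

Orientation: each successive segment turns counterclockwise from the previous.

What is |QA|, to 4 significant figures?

16.18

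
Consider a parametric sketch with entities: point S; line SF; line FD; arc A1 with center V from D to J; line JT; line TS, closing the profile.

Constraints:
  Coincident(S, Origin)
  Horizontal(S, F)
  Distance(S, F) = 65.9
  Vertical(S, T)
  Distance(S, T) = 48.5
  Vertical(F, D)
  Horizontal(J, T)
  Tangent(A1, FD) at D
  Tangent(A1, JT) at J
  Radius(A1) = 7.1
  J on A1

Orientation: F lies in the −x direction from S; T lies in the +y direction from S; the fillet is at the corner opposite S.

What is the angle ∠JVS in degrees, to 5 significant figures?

125.15°

S is at the origin; SF is horizontal with |SF| = 65.9 and F on the −x side, so F = (-65.900, 0.0000). S and T share the same x with |ST| = 48.5 and T on the +y side, so T = (0.0000, 48.500). The virtual corner opposite S is at (-65.900, 48.500). Since A1 is tangent to FD there, VD ⟂ FD and tangency of A1 to JT means the radius VJ is perpendicular to JT, with radius 7.1, so the center V sits 7.1 in from both sides at V = (-58.800, 41.400). That places the tangent points at D = (-65.900, 41.400) on FD and J = (-58.800, 48.500) on JT. Then cos ∠JVS = VJ·VS / (|VJ||VS|), giving 125.15°.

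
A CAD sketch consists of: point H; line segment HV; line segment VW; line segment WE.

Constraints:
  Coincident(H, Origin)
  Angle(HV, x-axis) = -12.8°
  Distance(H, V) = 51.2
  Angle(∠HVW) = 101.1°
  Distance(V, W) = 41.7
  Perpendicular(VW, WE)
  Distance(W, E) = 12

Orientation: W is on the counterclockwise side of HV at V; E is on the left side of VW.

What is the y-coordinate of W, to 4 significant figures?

26.78

H is at the origin; HV runs at -12.8° with length 51.2, so V = 51.2·(cos -12.8°, sin -12.8°) = (49.93, -11.34). ∠HVW = 101.1°, so VW runs at -12.8° + (180° − 101.1°) = 66.10° from the x-axis; with |VW| = 41.7, W = V + 41.7·(cos 66.10°, sin 66.10°) = (66.82, 26.78). So W.y = 26.78.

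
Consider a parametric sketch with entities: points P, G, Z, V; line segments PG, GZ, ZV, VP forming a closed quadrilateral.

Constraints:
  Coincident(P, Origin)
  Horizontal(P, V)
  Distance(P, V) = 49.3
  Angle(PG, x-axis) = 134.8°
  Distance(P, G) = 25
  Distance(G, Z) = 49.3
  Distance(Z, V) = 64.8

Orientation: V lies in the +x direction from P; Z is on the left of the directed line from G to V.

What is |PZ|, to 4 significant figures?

56.83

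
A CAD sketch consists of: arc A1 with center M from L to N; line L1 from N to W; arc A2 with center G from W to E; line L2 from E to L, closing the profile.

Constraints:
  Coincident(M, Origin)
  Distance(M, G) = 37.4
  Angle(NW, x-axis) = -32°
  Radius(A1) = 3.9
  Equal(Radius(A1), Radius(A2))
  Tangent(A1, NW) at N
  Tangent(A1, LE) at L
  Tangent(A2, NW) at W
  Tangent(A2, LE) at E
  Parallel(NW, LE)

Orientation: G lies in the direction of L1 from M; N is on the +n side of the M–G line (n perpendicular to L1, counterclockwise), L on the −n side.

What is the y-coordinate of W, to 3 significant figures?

-16.5

The slot axis is L1's direction at -32.0°, so u = (cos -32.0°, sin -32.0°) = (0.848, -0.530) and n = (−sin -32.0°, cos -32.0°) = (0.530, 0.848). M is at the origin and G lies 37.4 along u from M, so G = 37.4·u = (31.7, -19.8). Tangency of A1 to both parallel lines with radius 3.9 puts N and L at M ± 3.9·n: N = (2.07, 3.31), L = (-2.07, -3.31). Equal radii place W and E the same way about G: W = G + 3.9·n = (33.8, -16.5), E = G − 3.9·n = (29.7, -23.1). So W.y = -16.5.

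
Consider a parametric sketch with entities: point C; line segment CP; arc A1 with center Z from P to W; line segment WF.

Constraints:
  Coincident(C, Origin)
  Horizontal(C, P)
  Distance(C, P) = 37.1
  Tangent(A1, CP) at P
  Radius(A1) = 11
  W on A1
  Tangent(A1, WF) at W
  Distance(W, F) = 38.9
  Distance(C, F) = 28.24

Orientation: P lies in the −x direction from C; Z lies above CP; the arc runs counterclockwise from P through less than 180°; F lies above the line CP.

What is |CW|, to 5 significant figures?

30.002

C is at the origin; CP is horizontal with |CP| = 37.1 and P on the −x side, so P = (-37.100, 0.0000). Since A1 is tangent to CP there, ZP ⟂ CP, so Z = P + (0, 11) = (-37.100, 11.000). Since ZW ⟂ WF (tangency), |ZF| = √(11.0² + 38.9²) = 40.425 regardless of where W sits on A1. So F lies on both circle(C, 28.24) and circle(Z, 40.425); the above-CP intersection is F = (-0.53272, 28.235). W is the foot of the tangent from F: W = (-29.880, 2.7014).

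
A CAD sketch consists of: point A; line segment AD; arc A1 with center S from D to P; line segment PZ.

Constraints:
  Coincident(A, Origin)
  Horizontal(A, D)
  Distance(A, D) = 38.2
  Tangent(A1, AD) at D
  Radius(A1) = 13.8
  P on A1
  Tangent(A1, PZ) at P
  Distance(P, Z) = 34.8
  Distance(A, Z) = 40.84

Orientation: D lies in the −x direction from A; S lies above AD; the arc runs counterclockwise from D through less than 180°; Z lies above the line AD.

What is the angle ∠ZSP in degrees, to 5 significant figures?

68.369°

A is at the origin; A and D share the same y with |AD| = 38.2 and D on the −x side, so D = (-38.200, 0.0000). A1 meets AD tangentially, so SD is at right angles to AD, so S = D + (0, 13.8) = (-38.200, 13.800). Since SP ⟂ PZ (tangency), |SZ| = √(13.8² + 34.8²) = 37.436 regardless of where P sits on A1. So Z lies on both circle(A, 40.84) and circle(S, 37.436); the above-AD intersection is Z = (-10.857, 39.370). P is the foot of the tangent from Z: P = (-25.722, 7.9051).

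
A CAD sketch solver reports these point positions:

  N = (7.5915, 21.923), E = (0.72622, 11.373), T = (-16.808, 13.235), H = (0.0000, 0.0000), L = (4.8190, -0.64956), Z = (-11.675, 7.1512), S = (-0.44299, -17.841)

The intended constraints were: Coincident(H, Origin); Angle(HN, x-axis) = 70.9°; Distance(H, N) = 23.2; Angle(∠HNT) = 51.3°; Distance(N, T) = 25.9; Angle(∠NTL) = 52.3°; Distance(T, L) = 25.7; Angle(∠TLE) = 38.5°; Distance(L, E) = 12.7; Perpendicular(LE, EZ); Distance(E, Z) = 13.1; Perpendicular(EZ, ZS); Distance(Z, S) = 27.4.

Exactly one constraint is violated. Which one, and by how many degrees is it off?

Perpendicular(EZ, ZS) — off by 5.40°.

H = (0.00, 0.00) ✓; HN at 70.90° ✓; |HN| = 23.20 ✓; ∠HNT = 51.30° ✓; |NT| = 25.90 ✓; ∠NTL = 52.30° ✓; |TL| = 25.70 ✓; ∠TLE = 38.50° ✓; |LE| = 12.70 ✓; ∠(LE, EZ) = 90.00° ✓; |EZ| = 13.10 ✓; ∠(EZ, ZS) = 95.40° ✗; |ZS| = 27.40 ✓.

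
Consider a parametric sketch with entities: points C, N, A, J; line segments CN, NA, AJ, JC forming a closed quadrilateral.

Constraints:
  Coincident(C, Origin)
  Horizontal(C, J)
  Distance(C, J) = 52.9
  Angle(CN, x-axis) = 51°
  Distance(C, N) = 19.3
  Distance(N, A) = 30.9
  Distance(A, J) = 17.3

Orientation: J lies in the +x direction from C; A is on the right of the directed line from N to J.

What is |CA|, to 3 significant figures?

36.4

C is at the origin; CJ is horizontal with |CJ| = 52.9 and J in +x, so J = (52.9, 0). CN runs at 51.0° with |CN| = 19.3, so N = (12.1, 15.0). A is determined by |NA| = 30.9 and |AJ| = 17.3 together: it lies at the intersection of circle(N, 30.9) and circle(J, 17.3). With |NJ| = 43.4, the foot of the radical line on NJ is 29.3 from N and the perpendicular offset is √(30.9² − 29.3²) = 9.93. Taking the right-of-NJ solution: A = (36.2, -4.43).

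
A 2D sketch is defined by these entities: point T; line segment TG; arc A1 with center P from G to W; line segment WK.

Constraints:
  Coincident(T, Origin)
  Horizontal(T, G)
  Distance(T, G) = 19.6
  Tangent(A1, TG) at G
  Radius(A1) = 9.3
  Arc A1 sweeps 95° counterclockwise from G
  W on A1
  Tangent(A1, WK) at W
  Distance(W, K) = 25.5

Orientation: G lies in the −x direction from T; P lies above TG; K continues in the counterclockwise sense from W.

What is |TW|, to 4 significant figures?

14.46

Tangency of A1 to TG means the radius PG is perpendicular to TG, so P = G + (0, 9.3) = (-19.60, 9.300). On A1, G sits at bearing -90° from P; a 95° counterclockwise sweep puts W at bearing 5°, so W = P + 9.3·(cos 5°, sin 5°) = (-10.34, 10.11). Then |TW| = |W − T| = 14.46.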